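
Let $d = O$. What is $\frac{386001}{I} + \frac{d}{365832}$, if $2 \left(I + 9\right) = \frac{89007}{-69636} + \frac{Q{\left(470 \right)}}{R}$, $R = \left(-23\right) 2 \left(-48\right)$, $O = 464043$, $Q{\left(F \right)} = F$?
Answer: $- \frac{603096629281937101}{14894502949320} \approx -40491.0$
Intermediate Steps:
$R = 2208$ ($R = \left(-46\right) \left(-48\right) = 2208$)
$d = 464043$
$I = - \frac{122142155}{12813024}$ ($I = -9 + \frac{\frac{89007}{-69636} + \frac{470}{2208}}{2} = -9 + \frac{89007 \left(- \frac{1}{69636}\right) + 470 \cdot \frac{1}{2208}}{2} = -9 + \frac{- \frac{29669}{23212} + \frac{235}{1104}}{2} = -9 + \frac{1}{2} \left(- \frac{6824939}{6406512}\right) = -9 - \frac{6824939}{12813024} = - \frac{122142155}{12813024} \approx -9.5327$)
$\frac{386001}{I} + \frac{d}{365832} = \frac{386001}{- \frac{122142155}{12813024}} + \frac{464043}{365832} = 386001 \left(- \frac{12813024}{122142155}\right) + 464043 \cdot \frac{1}{365832} = - \frac{4945840077024}{122142155} + \frac{154681}{121944} = - \frac{603096629281937101}{14894502949320}$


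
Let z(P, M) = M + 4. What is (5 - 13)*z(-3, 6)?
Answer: -80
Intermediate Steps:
z(P, M) = 4 + M
(5 - 13)*z(-3, 6) = (5 - 13)*(4 + 6) = -8*10 = -80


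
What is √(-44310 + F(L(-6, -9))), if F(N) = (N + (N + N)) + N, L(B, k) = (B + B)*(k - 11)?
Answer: 85*I*√6 ≈ 208.21*I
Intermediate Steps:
L(B, k) = 2*B*(-11 + k) (L(B, k) = (2*B)*(-11 + k) = 2*B*(-11 + k))
F(N) = 4*N (F(N) = (N + 2*N) + N = 3*N + N = 4*N)
√(-44310 + F(L(-6, -9))) = √(-44310 + 4*(2*(-6)*(-11 - 9))) = √(-44310 + 4*(2*(-6)*(-20))) = √(-44310 + 4*240) = √(-44310 + 960) = √(-43350) = 85*I*√6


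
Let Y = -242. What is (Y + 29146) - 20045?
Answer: 8859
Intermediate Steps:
(Y + 29146) - 20045 = (-242 + 29146) - 20045 = 28904 - 20045 = 8859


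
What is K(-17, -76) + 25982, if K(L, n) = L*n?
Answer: 27274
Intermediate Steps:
K(-17, -76) + 25982 = -17*(-76) + 25982 = 1292 + 25982 = 27274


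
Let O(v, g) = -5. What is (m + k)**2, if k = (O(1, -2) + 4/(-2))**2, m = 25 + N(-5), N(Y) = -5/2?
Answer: 20449/4 ≈ 5112.3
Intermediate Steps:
N(Y) = -5/2 (N(Y) = -5*1/2 = -5/2)
m = 45/2 (m = 25 - 5/2 = 45/2 ≈ 22.500)
k = 49 (k = (-5 + 4/(-2))**2 = (-5 + 4*(-1/2))**2 = (-5 - 2)**2 = (-7)**2 = 49)
(m + k)**2 = (45/2 + 49)**2 = (143/2)**2 = 20449/4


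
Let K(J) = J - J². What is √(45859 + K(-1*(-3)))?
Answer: √45853 ≈ 214.13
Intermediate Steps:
√(45859 + K(-1*(-3))) = √(45859 + (-1*(-3))*(1 - (-1)*(-3))) = √(45859 + 3*(1 - 1*3)) = √(45859 + 3*(1 - 3)) = √(45859 + 3*(-2)) = √(45859 - 6) = √45853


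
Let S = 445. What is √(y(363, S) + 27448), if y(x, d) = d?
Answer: √27893 ≈ 167.01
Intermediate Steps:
√(y(363, S) + 27448) = √(445 + 27448) = √27893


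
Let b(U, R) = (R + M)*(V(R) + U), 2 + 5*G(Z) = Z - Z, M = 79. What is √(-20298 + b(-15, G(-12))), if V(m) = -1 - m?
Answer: 2*I*√134526/5 ≈ 146.71*I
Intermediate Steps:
G(Z) = -⅖ (G(Z) = -⅖ + (Z - Z)/5 = -⅖ + (⅕)*0 = -⅖ + 0 = -⅖)
b(U, R) = (79 + R)*(-1 + U - R) (b(U, R) = (R + 79)*((-1 - R) + U) = (79 + R)*(-1 + U - R))
√(-20298 + b(-15, G(-12))) = √(-20298 + (-79 - (-⅖)² - 80*(-⅖) + 79*(-15) - ⅖*(-15))) = √(-20298 + (-79 - 1*4/25 + 32 - 1185 + 6)) = √(-20298 + (-79 - 4/25 + 32 - 1185 + 6)) = √(-20298 - 30654/25) = √(-538104/25) = 2*I*√134526/5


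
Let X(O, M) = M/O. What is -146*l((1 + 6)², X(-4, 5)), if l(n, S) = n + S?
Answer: -13943/2 ≈ -6971.5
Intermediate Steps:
l(n, S) = S + n
-146*l((1 + 6)², X(-4, 5)) = -146*(5/(-4) + (1 + 6)²) = -146*(5*(-¼) + 7²) = -146*(-5/4 + 49) = -146*191/4 = -13943/2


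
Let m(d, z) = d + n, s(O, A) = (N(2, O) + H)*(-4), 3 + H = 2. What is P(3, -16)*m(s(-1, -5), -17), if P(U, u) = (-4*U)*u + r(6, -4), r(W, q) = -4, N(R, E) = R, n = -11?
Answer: -2820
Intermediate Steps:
H = -1 (H = -3 + 2 = -1)
s(O, A) = -4 (s(O, A) = (2 - 1)*(-4) = 1*(-4) = -4)
P(U, u) = -4 - 4*U*u (P(U, u) = (-4*U)*u - 4 = -4*U*u - 4 = -4 - 4*U*u)
m(d, z) = -11 + d (m(d, z) = d - 11 = -11 + d)
P(3, -16)*m(s(-1, -5), -17) = (-4 - 4*3*(-16))*(-11 - 4) = (-4 + 192)*(-15) = 188*(-15) = -2820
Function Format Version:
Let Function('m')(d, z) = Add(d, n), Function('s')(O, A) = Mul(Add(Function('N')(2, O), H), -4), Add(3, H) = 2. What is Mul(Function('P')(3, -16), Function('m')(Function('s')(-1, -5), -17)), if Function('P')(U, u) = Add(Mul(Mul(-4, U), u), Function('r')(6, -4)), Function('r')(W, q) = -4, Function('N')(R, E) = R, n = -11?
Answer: -2820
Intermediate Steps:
H = -1 (H = Add(-3, 2) = -1)
Function('s')(O, A) = -4 (Function('s')(O, A) = Mul(Add(2, -1), -4) = Mul(1, -4) = -4)
Function('P')(U, u) = Add(-4, Mul(-4, U, u)) (Function('P')(U, u) = Add(Mul(Mul(-4, U), u), -4) = Add(Mul(-4, U, u), -4) = Add(-4, Mul(-4, U, u)))
Function('m')(d, z) = Add(-11, d) (Function('m')(d, z) = Add(d, -11) = Add(-11, d))
Mul(Function('P')(3, -16), Function('m')(Function('s')(-1, -5), -17)) = Mul(Add(-4, Mul(-4, 3, -16)), Add(-11, -4)) = Mul(Add(-4, 192), -15) = Mul(188, -15) = -2820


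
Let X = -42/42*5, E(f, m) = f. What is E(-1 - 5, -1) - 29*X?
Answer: 139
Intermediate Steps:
X = -5 (X = -42*1/42*5 = -1*5 = -5)
E(-1 - 5, -1) - 29*X = (-1 - 5) - 29*(-5) = -6 + 145 = 139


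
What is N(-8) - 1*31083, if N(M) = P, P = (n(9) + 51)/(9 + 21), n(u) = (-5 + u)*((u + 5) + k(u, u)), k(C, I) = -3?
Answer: -186479/6 ≈ -31080.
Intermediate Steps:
n(u) = (-5 + u)*(2 + u) (n(u) = (-5 + u)*((u + 5) - 3) = (-5 + u)*((5 + u) - 3) = (-5 + u)*(2 + u))
P = 19/6 (P = ((-10 + 9**2 - 3*9) + 51)/(9 + 21) = ((-10 + 81 - 27) + 51)/30 = (44 + 51)*(1/30) = 95*(1/30) = 19/6 ≈ 3.1667)
N(M) = 19/6
N(-8) - 1*31083 = 19/6 - 1*31083 = 19/6 - 31083 = -186479/6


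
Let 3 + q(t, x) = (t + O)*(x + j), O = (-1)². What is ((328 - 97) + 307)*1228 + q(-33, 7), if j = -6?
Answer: 660629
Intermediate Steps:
O = 1
q(t, x) = -3 + (1 + t)*(-6 + x) (q(t, x) = -3 + (t + 1)*(x - 6) = -3 + (1 + t)*(-6 + x))
((328 - 97) + 307)*1228 + q(-33, 7) = ((328 - 97) + 307)*1228 + (-9 + 7 - 6*(-33) - 33*7) = (231 + 307)*1228 + (-9 + 7 + 198 - 231) = 538*1228 - 35 = 660664 - 35 = 660629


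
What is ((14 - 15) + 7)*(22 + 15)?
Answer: 222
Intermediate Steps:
((14 - 15) + 7)*(22 + 15) = (-1 + 7)*37 = 6*37 = 222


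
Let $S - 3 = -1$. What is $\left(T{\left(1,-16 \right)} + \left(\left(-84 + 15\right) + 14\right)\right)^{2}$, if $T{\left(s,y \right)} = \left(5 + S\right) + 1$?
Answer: $2209$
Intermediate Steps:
$S = 2$ ($S = 3 - 1 = 2$)
$T{\left(s,y \right)} = 8$ ($T{\left(s,y \right)} = \left(5 + 2\right) + 1 = 7 + 1 = 8$)
$\left(T{\left(1,-16 \right)} + \left(\left(-84 + 15\right) + 14\right)\right)^{2} = \left(8 + \left(\left(-84 + 15\right) + 14\right)\right)^{2} = \left(8 + \left(-69 + 14\right)\right)^{2} = \left(8 - 55\right)^{2} = \left(-47\right)^{2} = 2209$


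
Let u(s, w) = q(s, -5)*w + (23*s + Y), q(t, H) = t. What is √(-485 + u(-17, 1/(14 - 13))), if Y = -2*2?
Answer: I*√897 ≈ 29.95*I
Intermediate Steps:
Y = -4
u(s, w) = -4 + 23*s + s*w (u(s, w) = s*w + (23*s - 4) = s*w + (-4 + 23*s) = -4 + 23*s + s*w)
√(-485 + u(-17, 1/(14 - 13))) = √(-485 + (-4 + 23*(-17) - 17/(14 - 13))) = √(-485 + (-4 - 391 - 17/1)) = √(-485 + (-4 - 391 - 17*1)) = √(-485 + (-4 - 391 - 17)) = √(-485 - 412) = √(-897) = I*√897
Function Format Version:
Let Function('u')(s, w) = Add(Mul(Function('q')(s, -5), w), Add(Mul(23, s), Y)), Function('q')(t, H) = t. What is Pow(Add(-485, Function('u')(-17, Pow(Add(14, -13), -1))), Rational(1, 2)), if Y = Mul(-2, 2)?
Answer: Mul(I, Pow(897, Rational(1, 2))) ≈ Mul(29.950, I)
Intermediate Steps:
Y = -4
Function('u')(s, w) = Add(-4, Mul(23, s), Mul(s, w)) (Function('u')(s, w) = Add(Mul(s, w), Add(Mul(23, s), -4)) = Add(Mul(s, w), Add(-4, Mul(23, s))) = Add(-4, Mul(23, s), Mul(s, w)))
Pow(Add(-485, Function('u')(-17, Pow(Add(14, -13), -1))), Rational(1, 2)) = Pow(Add(-485, Add(-4, Mul(23, -17), Mul(-17, Pow(Add(14, -13), -1)))), Rational(1, 2)) = Pow(Add(-485, Add(-4, -391, Mul(-17, Pow(1, -1)))), Rational(1, 2)) = Pow(Add(-485, Add(-4, -391, Mul(-17, 1))), Rational(1, 2)) = Pow(Add(-485, Add(-4, -391, -17)), Rational(1, 2)) = Pow(Add(-485, -412), Rational(1, 2)) = Pow(-897, Rational(1, 2)) = Mul(I, Pow(897, Rational(1, 2)))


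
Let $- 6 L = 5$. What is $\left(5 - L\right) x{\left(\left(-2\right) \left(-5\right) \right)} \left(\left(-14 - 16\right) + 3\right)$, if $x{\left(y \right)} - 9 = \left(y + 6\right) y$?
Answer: $- \frac{53235}{2} \approx -26618.0$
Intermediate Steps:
$L = - \frac{5}{6}$ ($L = \left(- \frac{1}{6}\right) 5 = - \frac{5}{6} \approx -0.83333$)
$x{\left(y \right)} = 9 + y \left(6 + y\right)$ ($x{\left(y \right)} = 9 + \left(y + 6\right) y = 9 + \left(6 + y\right) y = 9 + y \left(6 + y\right)$)
$\left(5 - L\right) x{\left(\left(-2\right) \left(-5\right) \right)} \left(\left(-14 - 16\right) + 3\right) = \left(5 - - \frac{5}{6}\right) \left(9 + \left(\left(-2\right) \left(-5\right)\right)^{2} + 6 \left(\left(-2\right) \left(-5\right)\right)\right) \left(\left(-14 - 16\right) + 3\right) = \left(5 + \frac{5}{6}\right) \left(9 + 10^{2} + 6 \cdot 10\right) \left(\left(-14 - 16\right) + 3\right) = \frac{35 \left(9 + 100 + 60\right)}{6} \left(\left(-14 - 16\right) + 3\right) = \frac{35}{6} \cdot 169 \left(-30 + 3\right) = \frac{5915}{6} \left(-27\right) = - \frac{53235}{2}$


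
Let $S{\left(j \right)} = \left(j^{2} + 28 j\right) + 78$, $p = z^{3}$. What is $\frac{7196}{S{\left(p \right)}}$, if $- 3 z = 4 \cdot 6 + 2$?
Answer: $\frac{10206}{575263} \approx 0.017741$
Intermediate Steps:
$z = - \frac{26}{3}$ ($z = - \frac{4 \cdot 6 + 2}{3} = - \frac{24 + 2}{3} = \left(- \frac{1}{3}\right) 26 = - \frac{26}{3} \approx -8.6667$)
$p = - \frac{17576}{27}$ ($p = \left(- \frac{26}{3}\right)^{3} = - \frac{17576}{27} \approx -650.96$)
$S{\left(j \right)} = 78 + j^{2} + 28 j$
$\frac{7196}{S{\left(p \right)}} = \frac{7196}{78 + \left(- \frac{17576}{27}\right)^{2} + 28 \left(- \frac{17576}{27}\right)} = \frac{7196}{78 + \frac{308915776}{729} - \frac{492128}{27}} = \frac{7196}{\frac{295685182}{729}} = 7196 \cdot \frac{729}{295685182} = \frac{10206}{575263}$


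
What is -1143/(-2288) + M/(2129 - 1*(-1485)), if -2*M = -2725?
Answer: 278777/318032 ≈ 0.87657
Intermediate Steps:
M = 2725/2 (M = -½*(-2725) = 2725/2 ≈ 1362.5)
-1143/(-2288) + M/(2129 - 1*(-1485)) = -1143/(-2288) + 2725/(2*(2129 - 1*(-1485))) = -1143*(-1/2288) + 2725/(2*(2129 + 1485)) = 1143/2288 + (2725/2)/3614 = 1143/2288 + (2725/2)*(1/3614) = 1143/2288 + 2725/7228 = 278777/318032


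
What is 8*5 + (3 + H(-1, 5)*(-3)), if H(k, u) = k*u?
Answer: 58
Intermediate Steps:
8*5 + (3 + H(-1, 5)*(-3)) = 8*5 + (3 - 1*5*(-3)) = 40 + (3 - 5*(-3)) = 40 + (3 + 15) = 40 + 18 = 58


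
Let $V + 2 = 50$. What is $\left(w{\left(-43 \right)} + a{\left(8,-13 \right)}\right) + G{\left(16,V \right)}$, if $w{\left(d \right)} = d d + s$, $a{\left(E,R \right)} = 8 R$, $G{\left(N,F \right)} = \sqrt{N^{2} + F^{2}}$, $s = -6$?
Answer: $1739 + 16 \sqrt{10} \approx 1789.6$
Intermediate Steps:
$V = 48$ ($V = -2 + 50 = 48$)
$G{\left(N,F \right)} = \sqrt{F^{2} + N^{2}}$
$w{\left(d \right)} = -6 + d^{2}$ ($w{\left(d \right)} = d d - 6 = d^{2} - 6 = -6 + d^{2}$)
$\left(w{\left(-43 \right)} + a{\left(8,-13 \right)}\right) + G{\left(16,V \right)} = \left(\left(-6 + \left(-43\right)^{2}\right) + 8 \left(-13\right)\right) + \sqrt{48^{2} + 16^{2}} = \left(\left(-6 + 1849\right) - 104\right) + \sqrt{2304 + 256} = \left(1843 - 104\right) + \sqrt{2560} = 1739 + 16 \sqrt{10}$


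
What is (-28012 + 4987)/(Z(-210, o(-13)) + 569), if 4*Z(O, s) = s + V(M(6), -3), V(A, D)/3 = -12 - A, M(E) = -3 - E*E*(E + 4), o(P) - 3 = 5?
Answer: -92100/3337 ≈ -27.600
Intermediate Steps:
o(P) = 8 (o(P) = 3 + 5 = 8)
M(E) = -3 - E²*(4 + E)
V(A, D) = -36 - 3*A (V(A, D) = 3*(-12 - A) = -36 - 3*A)
Z(O, s) = 1053/4 + s/4 (Z(O, s) = (s + (-36 - 3*(-3 - 1*6³ - 4*6²)))/4 = (s + (-36 - 3*(-3 - 1*216 - 4*36)))/4 = (s + (-36 - 3*(-3 - 216 - 144)))/4 = (s + (-36 - 3*(-363)))/4 = (s + (-36 + 1089))/4 = (s + 1053)/4 = (1053 + s)/4 = 1053/4 + s/4)
(-28012 + 4987)/(Z(-210, o(-13)) + 569) = (-28012 + 4987)/((1053/4 + (¼)*8) + 569) = -23025/((1053/4 + 2) + 569) = -23025/(1061/4 + 569) = -23025/3337/4 = -23025*4/3337 = -92100/3337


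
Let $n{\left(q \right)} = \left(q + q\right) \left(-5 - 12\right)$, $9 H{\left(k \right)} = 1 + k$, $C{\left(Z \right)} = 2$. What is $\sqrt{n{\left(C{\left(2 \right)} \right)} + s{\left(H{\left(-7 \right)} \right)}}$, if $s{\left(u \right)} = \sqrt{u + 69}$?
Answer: $\frac{\sqrt{-612 + 3 \sqrt{615}}}{3} \approx 7.7288 i$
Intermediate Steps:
$H{\left(k \right)} = \frac{1}{9} + \frac{k}{9}$ ($H{\left(k \right)} = \frac{1 + k}{9} = \frac{1}{9} + \frac{k}{9}$)
$n{\left(q \right)} = - 34 q$ ($n{\left(q \right)} = 2 q \left(-17\right) = - 34 q$)
$s{\left(u \right)} = \sqrt{69 + u}$
$\sqrt{n{\left(C{\left(2 \right)} \right)} + s{\left(H{\left(-7 \right)} \right)}} = \sqrt{\left(-34\right) 2 + \sqrt{69 + \left(\frac{1}{9} + \frac{1}{9} \left(-7\right)\right)}} = \sqrt{-68 + \sqrt{69 + \left(\frac{1}{9} - \frac{7}{9}\right)}} = \sqrt{-68 + \sqrt{69 - \frac{2}{3}}} = \sqrt{-68 + \sqrt{\frac{205}{3}}} = \sqrt{-68 + \frac{\sqrt{615}}{3}}$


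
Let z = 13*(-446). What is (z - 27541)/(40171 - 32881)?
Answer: -11113/2430 ≈ -4.5732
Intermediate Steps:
z = -5798
(z - 27541)/(40171 - 32881) = (-5798 - 27541)/(40171 - 32881) = -33339/7290 = -33339*1/7290 = -11113/2430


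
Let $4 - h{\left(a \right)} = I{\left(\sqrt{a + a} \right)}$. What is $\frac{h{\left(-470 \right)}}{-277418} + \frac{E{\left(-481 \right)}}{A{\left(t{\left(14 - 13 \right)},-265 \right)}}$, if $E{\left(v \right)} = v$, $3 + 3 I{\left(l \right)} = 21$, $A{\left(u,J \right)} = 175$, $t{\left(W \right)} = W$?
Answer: $- \frac{66718854}{24274075} \approx -2.7486$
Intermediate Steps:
$I{\left(l \right)} = 6$ ($I{\left(l \right)} = -1 + \frac{1}{3} \cdot 21 = -1 + 7 = 6$)
$h{\left(a \right)} = -2$ ($h{\left(a \right)} = 4 - 6 = -2$)
$\frac{h{\left(-470 \right)}}{-277418} + \frac{E{\left(-481 \right)}}{A{\left(t{\left(14 - 13 \right)},-265 \right)}} = - \frac{2}{-277418} - \frac{481}{175} = \left(-2\right) \left(- \frac{1}{277418}\right) - \frac{481}{175} = \frac{1}{138709} - \frac{481}{175} = - \frac{66718854}{24274075}$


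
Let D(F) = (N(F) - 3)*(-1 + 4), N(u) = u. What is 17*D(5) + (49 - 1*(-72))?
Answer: 223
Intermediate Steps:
D(F) = -9 + 3*F (D(F) = (F - 3)*(-1 + 4) = (-3 + F)*3 = -9 + 3*F)
17*D(5) + (49 - 1*(-72)) = 17*(-9 + 3*5) + (49 - 1*(-72)) = 17*(-9 + 15) + (49 + 72) = 17*6 + 121 = 102 + 121 = 223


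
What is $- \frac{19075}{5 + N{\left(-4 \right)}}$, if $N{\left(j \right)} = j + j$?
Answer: $\frac{19075}{3} \approx 6358.3$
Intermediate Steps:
$N{\left(j \right)} = 2 j$
$- \frac{19075}{5 + N{\left(-4 \right)}} = - \frac{19075}{5 + 2 \left(-4\right)} = - \frac{19075}{5 - 8} = - \frac{19075}{-3} = \left(-19075\right) \left(- \frac{1}{3}\right) = \frac{19075}{3}$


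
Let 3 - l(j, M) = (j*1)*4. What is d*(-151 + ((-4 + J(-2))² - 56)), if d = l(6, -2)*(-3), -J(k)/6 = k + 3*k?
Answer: 108927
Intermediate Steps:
J(k) = -24*k (J(k) = -6*(k + 3*k) = -24*k)
l(j, M) = 3 - 4*j (l(j, M) = 3 - j*1*4 = 3 - j*4 = 3 - 4*j)
d = 63 (d = (3 - 4*6)*(-3) = (3 - 24)*(-3) = -21*(-3) = 63)
d*(-151 + ((-4 + J(-2))² - 56)) = 63*(-151 + ((-4 - 24*(-2))² - 56)) = 63*(-151 + ((-4 + 48)² - 56)) = 63*(-151 + (44² - 56)) = 63*(-151 + (1936 - 56)) = 63*(-151 + 1880) = 63*1729 = 108927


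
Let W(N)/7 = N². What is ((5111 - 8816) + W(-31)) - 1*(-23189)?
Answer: 26211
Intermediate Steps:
W(N) = 7*N²
((5111 - 8816) + W(-31)) - 1*(-23189) = ((5111 - 8816) + 7*(-31)²) - 1*(-23189) = (-3705 + 7*961) + 23189 = (-3705 + 6727) + 23189 = 3022 + 23189 = 26211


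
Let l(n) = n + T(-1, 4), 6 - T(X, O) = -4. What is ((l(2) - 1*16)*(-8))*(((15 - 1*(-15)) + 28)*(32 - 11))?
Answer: 38976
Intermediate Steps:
T(X, O) = 10 (T(X, O) = 6 - 1*(-4) = 6 + 4 = 10)
l(n) = 10 + n (l(n) = n + 10 = 10 + n)
((l(2) - 1*16)*(-8))*(((15 - 1*(-15)) + 28)*(32 - 11)) = (((10 + 2) - 1*16)*(-8))*(((15 - 1*(-15)) + 28)*(32 - 11)) = ((12 - 16)*(-8))*(((15 + 15) + 28)*21) = (-4*(-8))*((30 + 28)*21) = 32*(58*21) = 32*1218 = 38976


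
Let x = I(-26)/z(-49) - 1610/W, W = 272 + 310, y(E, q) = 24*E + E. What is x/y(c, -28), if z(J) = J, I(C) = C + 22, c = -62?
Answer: 38281/22101450 ≈ 0.0017321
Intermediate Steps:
I(C) = 22 + C
y(E, q) = 25*E
W = 582
x = -38281/14259 (x = (22 - 26)/(-49) - 1610/582 = -4*(-1/49) - 1610*1/582 = 4/49 - 805/291 = -38281/14259 ≈ -2.6847)
x/y(c, -28) = -38281/(14259*(25*(-62))) = -38281/14259/(-1550) = -38281/14259*(-1/1550) = 38281/22101450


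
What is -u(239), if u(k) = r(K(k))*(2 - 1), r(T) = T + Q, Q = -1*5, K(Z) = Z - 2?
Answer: -232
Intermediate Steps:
K(Z) = -2 + Z
Q = -5
r(T) = -5 + T (r(T) = T - 5 = -5 + T)
u(k) = -7 + k (u(k) = (-5 + (-2 + k))*(2 - 1) = (-7 + k)*1 = -7 + k)
-u(239) = -(-7 + 239) = -1*232 = -232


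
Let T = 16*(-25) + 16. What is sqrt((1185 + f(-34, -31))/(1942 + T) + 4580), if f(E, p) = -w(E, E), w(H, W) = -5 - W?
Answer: sqrt(2779782042)/779 ≈ 67.681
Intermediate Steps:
f(E, p) = 5 + E (f(E, p) = -(-5 - E) = 5 + E)
T = -384 (T = -400 + 16 = -384)
sqrt((1185 + f(-34, -31))/(1942 + T) + 4580) = sqrt((1185 + (5 - 34))/(1942 - 384) + 4580) = sqrt((1185 - 29)/1558 + 4580) = sqrt(1156*(1/1558) + 4580) = sqrt(578/779 + 4580) = sqrt(3568398/779) = sqrt(2779782042)/779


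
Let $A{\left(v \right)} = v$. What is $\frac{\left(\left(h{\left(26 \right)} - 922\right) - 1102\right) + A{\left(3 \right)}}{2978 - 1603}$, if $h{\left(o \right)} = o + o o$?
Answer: $- \frac{1319}{1375} \approx -0.95927$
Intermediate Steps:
$h{\left(o \right)} = o + o^{2}$
$\frac{\left(\left(h{\left(26 \right)} - 922\right) - 1102\right) + A{\left(3 \right)}}{2978 - 1603} = \frac{\left(\left(26 \left(1 + 26\right) - 922\right) - 1102\right) + 3}{2978 - 1603} = \frac{\left(\left(26 \cdot 27 - 922\right) - 1102\right) + 3}{1375} = \left(\left(\left(702 - 922\right) - 1102\right) + 3\right) \frac{1}{1375} = \left(\left(-220 - 1102\right) + 3\right) \frac{1}{1375} = \left(-1322 + 3\right) \frac{1}{1375} = \left(-1319\right) \frac{1}{1375} = - \frac{1319}{1375}$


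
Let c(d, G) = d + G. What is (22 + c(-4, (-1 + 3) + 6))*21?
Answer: 546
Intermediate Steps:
c(d, G) = G + d
(22 + c(-4, (-1 + 3) + 6))*21 = (22 + (((-1 + 3) + 6) - 4))*21 = (22 + ((2 + 6) - 4))*21 = (22 + (8 - 4))*21 = (22 + 4)*21 = 26*21 = 546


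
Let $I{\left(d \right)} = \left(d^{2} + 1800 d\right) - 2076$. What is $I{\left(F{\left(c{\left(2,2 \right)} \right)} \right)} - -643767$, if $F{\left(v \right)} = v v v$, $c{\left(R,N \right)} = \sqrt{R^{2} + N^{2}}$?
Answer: $642203 + 28800 \sqrt{2} \approx 6.8293 \cdot 10^{5}$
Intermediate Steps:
$c{\left(R,N \right)} = \sqrt{N^{2} + R^{2}}$
$F{\left(v \right)} = v^{3}$ ($F{\left(v \right)} = v^{2} v = v^{3}$)
$I{\left(d \right)} = -2076 + d^{2} + 1800 d$
$I{\left(F{\left(c{\left(2,2 \right)} \right)} \right)} - -643767 = \left(-2076 + \left(\left(\sqrt{2^{2} + 2^{2}}\right)^{3}\right)^{2} + 1800 \left(\sqrt{2^{2} + 2^{2}}\right)^{3}\right) - -643767 = \left(-2076 + \left(\left(\sqrt{4 + 4}\right)^{3}\right)^{2} + 1800 \left(\sqrt{4 + 4}\right)^{3}\right) + 643767 = \left(-2076 + \left(\left(\sqrt{8}\right)^{3}\right)^{2} + 1800 \left(\sqrt{8}\right)^{3}\right) + 643767 = \left(-2076 + \left(\left(2 \sqrt{2}\right)^{3}\right)^{2} + 1800 \left(2 \sqrt{2}\right)^{3}\right) + 643767 = \left(-2076 + \left(16 \sqrt{2}\right)^{2} + 1800 \cdot 16 \sqrt{2}\right) + 643767 = \left(-2076 + 512 + 28800 \sqrt{2}\right) + 643767 = \left(-1564 + 28800 \sqrt{2}\right) + 643767 = 642203 + 28800 \sqrt{2}$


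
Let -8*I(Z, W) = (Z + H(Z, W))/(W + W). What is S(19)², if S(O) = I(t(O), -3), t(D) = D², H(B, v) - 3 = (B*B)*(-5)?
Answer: 424114840081/2304 ≈ 1.8408e+8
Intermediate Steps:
H(B, v) = 3 - 5*B² (H(B, v) = 3 + (B*B)*(-5) = 3 + B²*(-5) = 3 - 5*B²)
I(Z, W) = -(3 + Z - 5*Z²)/(16*W) (I(Z, W) = -(Z + (3 - 5*Z²))/(8*(W + W)) = -(3 + Z - 5*Z²)/(8*(2*W)) = -(3 + Z - 5*Z²)*1/(2*W)/8 = -(3 + Z - 5*Z²)/(16*W))
S(O) = 1/16 - 5*O⁴/48 + O²/48 (S(O) = (1/16)*(-3 - O² + 5*(O²)²)/(-3) = (1/16)*(-⅓)*(-3 - O² + 5*O⁴) = 1/16 - 5*O⁴/48 + O²/48)
S(19)² = (1/16 - 5/48*19⁴ + (1/48)*19²)² = (1/16 - 5/48*130321 + (1/48)*361)² = (1/16 - 651605/48 + 361/48)² = (-651241/48)² = 424114840081/2304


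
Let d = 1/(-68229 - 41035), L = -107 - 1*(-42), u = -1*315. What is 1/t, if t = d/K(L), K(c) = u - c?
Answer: 27316000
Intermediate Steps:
u = -315
L = -65 (L = -107 + 42 = -65)
d = -1/109264 (d = 1/(-109264) = -1/109264 ≈ -9.1522e-6)
K(c) = -315 - c
t = 1/27316000 (t = -1/(109264*(-315 - 1*(-65))) = -1/(109264*(-315 + 65)) = -1/109264/(-250) = -1/109264*(-1/250) = 1/27316000 ≈ 3.6609e-8)
1/t = 1/(1/27316000) = 27316000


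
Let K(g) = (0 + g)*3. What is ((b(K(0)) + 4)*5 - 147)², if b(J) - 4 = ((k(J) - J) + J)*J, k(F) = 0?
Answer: 11449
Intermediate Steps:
K(g) = 3*g (K(g) = g*3 = 3*g)
b(J) = 4 (b(J) = 4 + ((0 - J) + J)*J = 4 + (-J + J)*J = 4 + 0*J = 4 + 0 = 4)
((b(K(0)) + 4)*5 - 147)² = ((4 + 4)*5 - 147)² = (8*5 - 147)² = (40 - 147)² = (-107)² = 11449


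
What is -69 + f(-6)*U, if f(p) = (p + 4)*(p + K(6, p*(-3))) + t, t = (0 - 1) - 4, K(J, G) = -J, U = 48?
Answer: 843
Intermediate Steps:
t = -5 (t = -1 - 4 = -5)
f(p) = -5 + (-6 + p)*(4 + p) (f(p) = (p + 4)*(p - 1*6) - 5 = (4 + p)*(p - 6) - 5 = (4 + p)*(-6 + p) - 5 = (-6 + p)*(4 + p) - 5 = -5 + (-6 + p)*(4 + p))
-69 + f(-6)*U = -69 + (-29 + (-6)² - 2*(-6))*48 = -69 + (-29 + 36 + 12)*48 = -69 + 19*48 = -69 + 912 = 843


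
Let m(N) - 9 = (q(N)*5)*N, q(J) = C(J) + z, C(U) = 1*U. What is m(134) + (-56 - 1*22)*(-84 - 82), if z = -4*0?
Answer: 102737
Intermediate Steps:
C(U) = U
z = 0
q(J) = J (q(J) = J + 0 = J)
m(N) = 9 + 5*N² (m(N) = 9 + (N*5)*N = 9 + (5*N)*N = 9 + 5*N²)
m(134) + (-56 - 1*22)*(-84 - 82) = (9 + 5*134²) + (-56 - 1*22)*(-84 - 82) = (9 + 5*17956) + (-56 - 22)*(-166) = (9 + 89780) - 78*(-166) = 89789 + 12948 = 102737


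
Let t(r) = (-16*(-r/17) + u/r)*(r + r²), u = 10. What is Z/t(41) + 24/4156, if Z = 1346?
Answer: 15297515/590553054 ≈ 0.025904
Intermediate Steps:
t(r) = (r + r²)*(10/r + 16*r/17) (t(r) = (-16*(-r/17) + 10/r)*(r + r²) = (-(-16)*r/17 + 10/r)*(r + r²) = (16*r/17 + 10/r)*(r + r²) = (10/r + 16*r/17)*(r + r²) = (r + r²)*(10/r + 16*r/17))
Z/t(41) + 24/4156 = 1346/(10 + 10*41 + (16/17)*41² + (16/17)*41³) + 24/4156 = 1346/(10 + 410 + (16/17)*1681 + (16/17)*68921) + 24*(1/4156) = 1346/(10 + 410 + 26896/17 + 1102736/17) + 6/1039 = 1346/(1136772/17) + 6/1039 = 1346*(17/1136772) + 6/1039 = 11441/568386 + 6/1039 = 15297515/590553054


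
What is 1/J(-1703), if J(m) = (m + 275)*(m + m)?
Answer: 1/4863768 ≈ 2.0560e-7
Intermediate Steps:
J(m) = 2*m*(275 + m) (J(m) = (275 + m)*(2*m) = 2*m*(275 + m))
1/J(-1703) = 1/(2*(-1703)*(275 - 1703)) = 1/(2*(-1703)*(-1428)) = 1/4863768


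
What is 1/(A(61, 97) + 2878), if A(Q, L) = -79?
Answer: 1/2799 ≈ 0.00035727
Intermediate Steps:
1/(A(61, 97) + 2878) = 1/(-79 + 2878) = 1/2799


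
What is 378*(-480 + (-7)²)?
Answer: -162918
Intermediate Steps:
378*(-480 + (-7)²) = 378*(-480 + 49) = 378*(-431) = -162918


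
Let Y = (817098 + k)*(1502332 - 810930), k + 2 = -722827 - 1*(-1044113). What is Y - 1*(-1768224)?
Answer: 787081359788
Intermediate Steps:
k = 321284 (k = -2 + (-722827 - 1*(-1044113)) = -2 + (-722827 + 1044113) = -2 + 321286 = 321284)
Y = 787079591564 (Y = (817098 + 321284)*(1502332 - 810930) = 1138382*691402 = 787079591564)
Y - 1*(-1768224) = 787079591564 - 1*(-1768224) = 787079591564 + 1768224 = 787081359788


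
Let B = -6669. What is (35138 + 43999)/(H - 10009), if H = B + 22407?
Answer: 79137/5729 ≈ 13.813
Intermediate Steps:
H = 15738 (H = -6669 + 22407 = 15738)
(35138 + 43999)/(H - 10009) = (35138 + 43999)/(15738 - 10009) = 79137/5729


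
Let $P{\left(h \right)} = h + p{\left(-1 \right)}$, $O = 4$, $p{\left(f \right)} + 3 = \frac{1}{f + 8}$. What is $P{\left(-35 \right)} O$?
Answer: $- \frac{1060}{7} \approx -151.43$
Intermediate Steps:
$p{\left(f \right)} = -3 + \frac{1}{8 + f}$ ($p{\left(f \right)} = -3 + \frac{1}{f + 8} = -3 + \frac{1}{8 + f}$)
$P{\left(h \right)} = - \frac{20}{7} + h$ ($P{\left(h \right)} = h + \frac{-23 - -3}{8 - 1} = h + \frac{-23 + 3}{7} = h + \frac{1}{7} \left(-20\right) = h - \frac{20}{7} = - \frac{20}{7} + h$)
$P{\left(-35 \right)} O = \left(- \frac{20}{7} - 35\right) 4 = \left(- \frac{265}{7}\right) 4 = - \frac{1060}{7}$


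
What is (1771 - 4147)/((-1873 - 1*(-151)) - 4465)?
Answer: 2376/6187 ≈ 0.38403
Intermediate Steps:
(1771 - 4147)/((-1873 - 1*(-151)) - 4465) = -2376/((-1873 + 151) - 4465) = -2376/(-1722 - 4465) = -2376/(-6187) = -2376*(-1/6187) = 2376/6187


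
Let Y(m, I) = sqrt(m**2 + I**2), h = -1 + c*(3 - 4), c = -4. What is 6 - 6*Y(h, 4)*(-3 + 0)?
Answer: 96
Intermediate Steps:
h = 3 (h = -1 - 4*(3 - 4) = -1 - 4*(-1) = -1 + 4 = 3)
Y(m, I) = sqrt(I**2 + m**2)
6 - 6*Y(h, 4)*(-3 + 0) = 6 - 6*sqrt(4**2 + 3**2)*(-3 + 0) = 6 - 6*sqrt(16 + 9)*(-3) = 6 - 6*sqrt(25)*(-3) = 6 - 30*(-3) = 6 - 6*(-15) = 6 + 90 = 96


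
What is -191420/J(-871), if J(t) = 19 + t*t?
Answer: -9571/37933 ≈ -0.25231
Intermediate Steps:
J(t) = 19 + t**2
-191420/J(-871) = -191420/(19 + (-871)**2) = -191420/(19 + 758641) = -191420/758660 = -191420*1/758660 = -9571/37933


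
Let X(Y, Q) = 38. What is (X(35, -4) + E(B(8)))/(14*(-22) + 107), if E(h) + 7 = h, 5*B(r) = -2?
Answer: -51/335 ≈ -0.15224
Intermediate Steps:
B(r) = -⅖ (B(r) = (⅕)*(-2) = -⅖)
E(h) = -7 + h
(X(35, -4) + E(B(8)))/(14*(-22) + 107) = (38 + (-7 - ⅖))/(14*(-22) + 107) = (38 - 37/5)/(-308 + 107) = (153/5)/(-201) = (153/5)*(-1/201) = -51/335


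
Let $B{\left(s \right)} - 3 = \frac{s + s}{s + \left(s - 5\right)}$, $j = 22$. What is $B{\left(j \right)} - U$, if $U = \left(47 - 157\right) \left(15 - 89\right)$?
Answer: $- \frac{317299}{39} \approx -8135.9$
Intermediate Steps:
$B{\left(s \right)} = 3 + \frac{2 s}{-5 + 2 s}$ ($B{\left(s \right)} = 3 + \frac{s + s}{s + \left(s - 5\right)} = 3 + \frac{2 s}{s + \left(-5 + s\right)} = 3 + \frac{2 s}{-5 + 2 s}$)
$U = 8140$ ($U = \left(-110\right) \left(-74\right) = 8140$)
$B{\left(j \right)} - U = \frac{-15 + 8 \cdot 22}{-5 + 2 \cdot 22} - 8140 = \frac{-15 + 176}{-5 + 44} - 8140 = \frac{1}{39} \cdot 161 - 8140 = \frac{161}{39} - 8140 = - \frac{317299}{39}$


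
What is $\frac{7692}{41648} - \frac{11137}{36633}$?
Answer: $- \frac{45513185}{381422796} \approx -0.11932$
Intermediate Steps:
$\frac{7692}{41648} - \frac{11137}{36633} = 7692 \cdot \frac{1}{41648} - \frac{11137}{36633} = \frac{1923}{10412} - \frac{11137}{36633} = - \frac{45513185}{381422796}$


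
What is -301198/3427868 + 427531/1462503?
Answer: 512508427657/2506633616802 ≈ 0.20446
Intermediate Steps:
-301198/3427868 + 427531/1462503 = -301198*1/3427868 + 427531*(1/1462503) = -150599/1713934 + 427531/1462503 = 512508427657/2506633616802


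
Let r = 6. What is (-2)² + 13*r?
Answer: 82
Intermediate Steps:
(-2)² + 13*r = (-2)² + 13*6 = 4 + 78 = 82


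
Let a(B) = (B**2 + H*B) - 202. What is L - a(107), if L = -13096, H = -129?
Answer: -10540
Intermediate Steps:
a(B) = -202 + B**2 - 129*B (a(B) = (B**2 - 129*B) - 202 = -202 + B**2 - 129*B)
L - a(107) = -13096 - (-202 + 107**2 - 129*107) = -13096 - (-202 + 11449 - 13803) = -13096 - 1*(-2556) = -13096 + 2556 = -10540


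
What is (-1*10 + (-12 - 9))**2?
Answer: 961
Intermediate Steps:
(-1*10 + (-12 - 9))**2 = (-10 - 21)**2 = (-31)**2 = 961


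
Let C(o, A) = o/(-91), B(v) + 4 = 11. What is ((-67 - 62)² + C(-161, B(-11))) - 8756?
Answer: 102528/13 ≈ 7886.8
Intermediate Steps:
B(v) = 7 (B(v) = -4 + 11 = 7)
C(o, A) = -o/91 (C(o, A) = o*(-1/91) = -o/91)
((-67 - 62)² + C(-161, B(-11))) - 8756 = ((-67 - 62)² - 1/91*(-161)) - 8756 = ((-129)² + 23/13) - 8756 = (16641 + 23/13) - 8756 = 216356/13 - 8756 = 102528/13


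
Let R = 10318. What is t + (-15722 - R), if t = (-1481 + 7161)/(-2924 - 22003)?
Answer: -649104760/24927 ≈ -26040.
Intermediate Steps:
t = -5680/24927 (t = 5680/(-24927) = 5680*(-1/24927) = -5680/24927 ≈ -0.22787)
t + (-15722 - R) = -5680/24927 + (-15722 - 1*10318) = -5680/24927 + (-15722 - 10318) = -5680/24927 - 26040 = -649104760/24927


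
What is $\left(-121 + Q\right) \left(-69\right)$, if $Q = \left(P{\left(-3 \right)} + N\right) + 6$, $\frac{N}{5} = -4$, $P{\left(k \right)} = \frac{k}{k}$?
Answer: $9246$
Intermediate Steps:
$P{\left(k \right)} = 1$
$N = -20$ ($N = 5 \left(-4\right) = -20$)
$Q = -13$ ($Q = \left(1 - 20\right) + 6 = -19 + 6 = -13$)
$\left(-121 + Q\right) \left(-69\right) = \left(-121 - 13\right) \left(-69\right) = \left(-134\right) \left(-69\right) = 9246$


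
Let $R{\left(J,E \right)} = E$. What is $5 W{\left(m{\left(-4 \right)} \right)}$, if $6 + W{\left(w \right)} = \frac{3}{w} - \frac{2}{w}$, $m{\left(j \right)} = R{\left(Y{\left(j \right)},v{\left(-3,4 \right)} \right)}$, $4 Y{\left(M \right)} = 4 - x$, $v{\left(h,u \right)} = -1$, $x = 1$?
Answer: $-35$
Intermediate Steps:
$Y{\left(M \right)} = \frac{3}{4}$ ($Y{\left(M \right)} = \frac{4 - 1}{4} = \frac{1}{4} \cdot 3 = \frac{3}{4}$)
$m{\left(j \right)} = -1$
$W{\left(w \right)} = -6 + \frac{1}{w}$ ($W{\left(w \right)} = -6 + \left(\frac{3}{w} - \frac{2}{w}\right) = -6 + \frac{1}{w}$)
$5 W{\left(m{\left(-4 \right)} \right)} = 5 \left(-6 + \frac{1}{-1}\right) = 5 \left(-6 - 1\right) = 5 \left(-7\right) = -35$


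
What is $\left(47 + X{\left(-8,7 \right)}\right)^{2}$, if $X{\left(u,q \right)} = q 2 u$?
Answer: $4225$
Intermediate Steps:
$X{\left(u,q \right)} = 2 q u$
$\left(47 + X{\left(-8,7 \right)}\right)^{2} = \left(47 + 2 \cdot 7 \left(-8\right)\right)^{2} = \left(47 - 112\right)^{2} = \left(-65\right)^{2} = 4225$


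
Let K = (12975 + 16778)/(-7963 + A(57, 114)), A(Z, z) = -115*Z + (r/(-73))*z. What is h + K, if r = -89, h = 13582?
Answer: 14254418807/1049668 ≈ 13580.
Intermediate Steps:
A(Z, z) = -115*Z + 89*z/73 (A(Z, z) = -115*Z + (-89/(-73))*z = -115*Z + (-89*(-1/73))*z = -115*Z + 89*z/73)
K = -2171969/1049668 (K = (12975 + 16778)/(-7963 + (-115*57 + (89/73)*114)) = 29753/(-7963 + (-6555 + 10146/73)) = 29753/(-7963 - 468369/73) = 29753/(-1049668/73) = 29753*(-73/1049668) = -2171969/1049668 ≈ -2.0692)
h + K = 13582 - 2171969/1049668 = 14254418807/1049668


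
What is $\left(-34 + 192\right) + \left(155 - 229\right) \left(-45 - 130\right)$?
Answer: $13108$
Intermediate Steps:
$\left(-34 + 192\right) + \left(155 - 229\right) \left(-45 - 130\right) = 158 - -12950 = 158 + 12950 = 13108$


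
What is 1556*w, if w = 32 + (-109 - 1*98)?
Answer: -272300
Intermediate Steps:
w = -175 (w = 32 + (-109 - 98) = 32 - 207 = -175)
1556*w = 1556*(-175) = -272300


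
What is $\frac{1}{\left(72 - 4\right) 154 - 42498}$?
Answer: $- \frac{1}{32026} \approx -3.1225 \cdot 10^{-5}$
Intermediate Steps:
$\frac{1}{\left(72 - 4\right) 154 - 42498} = \frac{1}{68 \cdot 154 - 42498} = \frac{1}{10472 - 42498} = \frac{1}{-32026} = - \frac{1}{32026}$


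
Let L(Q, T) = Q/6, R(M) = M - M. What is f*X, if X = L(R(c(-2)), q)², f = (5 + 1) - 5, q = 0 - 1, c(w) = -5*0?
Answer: 0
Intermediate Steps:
c(w) = 0
R(M) = 0
q = -1
f = 1 (f = 6 - 5 = 1)
L(Q, T) = Q/6 (L(Q, T) = Q*(⅙) = Q/6)
X = 0 (X = ((⅙)*0)² = 0² = 0)
f*X = 1*0 = 0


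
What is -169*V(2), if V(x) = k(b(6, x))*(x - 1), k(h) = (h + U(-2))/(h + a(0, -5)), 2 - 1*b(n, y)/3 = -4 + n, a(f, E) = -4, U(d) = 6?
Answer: 507/2 ≈ 253.50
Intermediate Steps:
b(n, y) = 18 - 3*n (b(n, y) = 6 - 3*(-4 + n) = 6 + (12 - 3*n) = 18 - 3*n)
k(h) = (6 + h)/(-4 + h) (k(h) = (h + 6)/(h - 4) = (6 + h)/(-4 + h))
V(x) = 3/2 - 3*x/2 (V(x) = ((6 + (18 - 3*6))/(-4 + (18 - 3*6)))*(x - 1) = ((6 + (18 - 18))/(-4 + (18 - 18)))*(-1 + x) = ((6 + 0)/(-4 + 0))*(-1 + x) = (6/(-4))*(-1 + x) = (-1/4*6)*(-1 + x) = -3*(-1 + x)/2 = 3/2 - 3*x/2)
-169*V(2) = -169*(3/2 - 3/2*2) = -169*(3/2 - 3) = -169*(-3/2) = 507/2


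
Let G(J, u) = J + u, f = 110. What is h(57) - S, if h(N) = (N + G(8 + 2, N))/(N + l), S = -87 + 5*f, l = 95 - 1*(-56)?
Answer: -24045/52 ≈ -462.40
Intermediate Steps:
l = 151 (l = 95 + 56 = 151)
S = 463 (S = -87 + 5*110 = -87 + 550 = 463)
h(N) = (10 + 2*N)/(151 + N) (h(N) = (N + ((8 + 2) + N))/(N + 151) = (N + (10 + N))/(151 + N) = (10 + 2*N)/(151 + N))
h(57) - S = 2*(5 + 57)/(151 + 57) - 1*463 = 2*62/208 - 463 = 2*(1/208)*62 - 463 = 31/52 - 463 = -24045/52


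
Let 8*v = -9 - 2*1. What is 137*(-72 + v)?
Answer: -80419/8 ≈ -10052.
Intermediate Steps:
v = -11/8 (v = (-9 - 2*1)/8 = (-9 - 2)/8 = (⅛)*(-11) = -11/8 ≈ -1.3750)
137*(-72 + v) = 137*(-72 - 11/8) = 137*(-587/8) = -80419/8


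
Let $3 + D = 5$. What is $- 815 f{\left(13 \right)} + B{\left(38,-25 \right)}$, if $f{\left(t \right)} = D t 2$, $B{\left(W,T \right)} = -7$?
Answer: $-42387$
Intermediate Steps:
$D = 2$ ($D = -3 + 5 = 2$)
$f{\left(t \right)} = 4 t$ ($f{\left(t \right)} = 2 t 2 = 4 t$)
$- 815 f{\left(13 \right)} + B{\left(38,-25 \right)} = - 815 \cdot 4 \cdot 13 - 7 = \left(-815\right) 52 - 7 = -42380 - 7 = -42387$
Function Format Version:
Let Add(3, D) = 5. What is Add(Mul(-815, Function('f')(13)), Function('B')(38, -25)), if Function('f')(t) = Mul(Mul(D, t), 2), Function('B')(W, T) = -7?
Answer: -42387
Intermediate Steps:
D = 2 (D = Add(-3, 5) = 2)
Function('f')(t) = Mul(4, t) (Function('f')(t) = Mul(Mul(2, t), 2) = Mul(4, t))
Add(Mul(-815, Function('f')(13)), Function('B')(38, -25)) = Add(Mul(-815, Mul(4, 13)), -7) = Add(Mul(-815, 52), -7) = Add(-42380, -7) = -42387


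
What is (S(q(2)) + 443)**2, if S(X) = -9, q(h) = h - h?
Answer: 188356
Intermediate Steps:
q(h) = 0
(S(q(2)) + 443)**2 = (-9 + 443)**2 = 434**2 = 188356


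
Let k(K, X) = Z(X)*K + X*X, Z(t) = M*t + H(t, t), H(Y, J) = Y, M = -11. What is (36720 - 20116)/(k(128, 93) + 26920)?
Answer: -16604/83471 ≈ -0.19892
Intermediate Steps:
Z(t) = -10*t (Z(t) = -11*t + t = -10*t)
k(K, X) = X² - 10*K*X (k(K, X) = (-10*X)*K + X*X = -10*K*X + X² = X² - 10*K*X)
(36720 - 20116)/(k(128, 93) + 26920) = (36720 - 20116)/(93*(93 - 10*128) + 26920) = 16604/(93*(93 - 1280) + 26920) = 16604/(93*(-1187) + 26920) = 16604/(-110391 + 26920) = 16604/(-83471) = 16604*(-1/83471) = -16604/83471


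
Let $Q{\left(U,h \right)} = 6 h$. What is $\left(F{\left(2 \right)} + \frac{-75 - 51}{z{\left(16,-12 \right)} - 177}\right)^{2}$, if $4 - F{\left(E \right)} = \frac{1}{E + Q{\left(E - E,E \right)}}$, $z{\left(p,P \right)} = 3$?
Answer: $\frac{3568321}{164836} \approx 21.648$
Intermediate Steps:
$F{\left(E \right)} = 4 - \frac{1}{7 E}$ ($F{\left(E \right)} = 4 - \frac{1}{E + 6 E} = 4 - \frac{1}{7 E}$)
$\left(F{\left(2 \right)} + \frac{-75 - 51}{z{\left(16,-12 \right)} - 177}\right)^{2} = \left(\left(4 - \frac{1}{7 \cdot 2}\right) + \frac{-75 - 51}{3 - 177}\right)^{2} = \left(\left(4 - \frac{1}{14}\right) - \frac{126}{-174}\right)^{2} = \left(\left(4 - \frac{1}{14}\right) - - \frac{21}{29}\right)^{2} = \left(\frac{55}{14} + \frac{21}{29}\right)^{2} = \left(\frac{1889}{406}\right)^{2} = \frac{3568321}{164836}$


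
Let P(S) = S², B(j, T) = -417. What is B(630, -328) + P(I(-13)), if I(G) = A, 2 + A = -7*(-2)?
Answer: -273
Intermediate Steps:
A = 12 (A = -2 - 7*(-2) = -2 + 14 = 12)
I(G) = 12
B(630, -328) + P(I(-13)) = -417 + 12² = -417 + 144 = -273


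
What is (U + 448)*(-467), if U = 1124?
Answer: -734124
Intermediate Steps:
(U + 448)*(-467) = (1124 + 448)*(-467) = 1572*(-467) = -734124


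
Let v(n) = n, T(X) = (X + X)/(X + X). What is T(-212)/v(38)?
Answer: 1/38 ≈ 0.026316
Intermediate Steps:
T(X) = 1 (T(X) = (2*X)/((2*X)) = (2*X)*(1/(2*X)) = 1)
T(-212)/v(38) = 1/38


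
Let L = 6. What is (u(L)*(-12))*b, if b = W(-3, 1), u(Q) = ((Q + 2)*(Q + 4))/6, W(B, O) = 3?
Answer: -480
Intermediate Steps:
u(Q) = (2 + Q)*(4 + Q)/6 (u(Q) = ((2 + Q)*(4 + Q))*(⅙) = (2 + Q)*(4 + Q)/6)
b = 3
(u(L)*(-12))*b = ((4/3 + 6 + (⅙)*6²)*(-12))*3 = ((4/3 + 6 + (⅙)*36)*(-12))*3 = ((4/3 + 6 + 6)*(-12))*3 = ((40/3)*(-12))*3 = -160*3 = -480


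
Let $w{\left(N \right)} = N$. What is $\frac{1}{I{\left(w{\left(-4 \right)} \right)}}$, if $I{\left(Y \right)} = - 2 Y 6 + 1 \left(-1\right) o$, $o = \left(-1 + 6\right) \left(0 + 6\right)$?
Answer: $\frac{1}{18} \approx 0.055556$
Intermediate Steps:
$o = 30$ ($o = 5 \cdot 6 = 30$)
$I{\left(Y \right)} = -30 - 12 Y$ ($I{\left(Y \right)} = - 2 Y 6 + 1 \left(-1\right) 30 = - 12 Y - 30 = -30 - 12 Y$)
$\frac{1}{I{\left(w{\left(-4 \right)} \right)}} = \frac{1}{-30 - -48} = \frac{1}{-30 + 48} = \frac{1}{18}$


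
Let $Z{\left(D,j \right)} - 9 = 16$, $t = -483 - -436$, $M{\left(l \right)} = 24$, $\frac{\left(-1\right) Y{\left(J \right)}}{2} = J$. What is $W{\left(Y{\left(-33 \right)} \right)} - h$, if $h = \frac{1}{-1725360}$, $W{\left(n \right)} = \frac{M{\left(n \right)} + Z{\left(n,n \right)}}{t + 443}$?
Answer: $\frac{7045253}{56936880} \approx 0.12374$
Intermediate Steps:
$Y{\left(J \right)} = - 2 J$
$t = -47$ ($t = -483 + 436 = -47$)
$Z{\left(D,j \right)} = 25$ ($Z{\left(D,j \right)} = 9 + 16 = 25$)
$W{\left(n \right)} = \frac{49}{396}$ ($W{\left(n \right)} = \frac{24 + 25}{-47 + 443} = \frac{49}{396}$)
$h = - \frac{1}{1725360} \approx -5.7959 \cdot 10^{-7}$
$W{\left(Y{\left(-33 \right)} \right)} - h = \frac{49}{396} - - \frac{1}{1725360} = \frac{49}{396} + \frac{1}{1725360} = \frac{7045253}{56936880}$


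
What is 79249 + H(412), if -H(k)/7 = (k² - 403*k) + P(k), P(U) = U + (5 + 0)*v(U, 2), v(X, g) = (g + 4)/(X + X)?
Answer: 20768403/412 ≈ 50409.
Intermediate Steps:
v(X, g) = (4 + g)/(2*X) (v(X, g) = (4 + g)/((2*X)) = (4 + g)*(1/(2*X)) = (4 + g)/(2*X))
P(U) = U + 15/U (P(U) = U + (5 + 0)*((4 + 2)/(2*U)) = U + 5*((½)*6/U) = U + 5*(3/U) = U + 15/U)
H(k) = -105/k - 7*k² + 2814*k (H(k) = -7*((k² - 403*k) + (k + 15/k)) = -7*(k² - 402*k + 15/k) = -105/k - 7*k² + 2814*k)
79249 + H(412) = 79249 + (-105/412 - 7*412² + 2814*412) = 79249 + (-105*1/412 - 7*169744 + 1159368) = 79249 + (-105/412 - 1188208 + 1159368) = 79249 - 11882185/412 = 20768403/412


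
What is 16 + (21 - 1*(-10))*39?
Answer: 1225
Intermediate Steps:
16 + (21 - 1*(-10))*39 = 16 + (21 + 10)*39 = 16 + 31*39 = 16 + 1209 = 1225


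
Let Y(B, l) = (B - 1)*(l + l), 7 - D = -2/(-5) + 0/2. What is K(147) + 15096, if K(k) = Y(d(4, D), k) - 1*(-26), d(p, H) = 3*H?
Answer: 103246/5 ≈ 20649.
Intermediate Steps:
D = 33/5 (D = 7 - (-2/(-5) + 0/2) = 7 - (-2*(-⅕) + 0*(½)) = 7 - (⅖ + 0) = 7 - 1*⅖ = 7 - ⅖ = 33/5 ≈ 6.6000)
Y(B, l) = 2*l*(-1 + B) (Y(B, l) = (-1 + B)*(2*l) = 2*l*(-1 + B))
K(k) = 26 + 188*k/5 (K(k) = 2*k*(-1 + 3*(33/5)) - 1*(-26) = 2*k*(-1 + 99/5) + 26 = 2*k*(94/5) + 26 = 188*k/5 + 26 = 26 + 188*k/5)
K(147) + 15096 = (26 + (188/5)*147) + 15096 = (26 + 27636/5) + 15096 = 27766/5 + 15096 = 103246/5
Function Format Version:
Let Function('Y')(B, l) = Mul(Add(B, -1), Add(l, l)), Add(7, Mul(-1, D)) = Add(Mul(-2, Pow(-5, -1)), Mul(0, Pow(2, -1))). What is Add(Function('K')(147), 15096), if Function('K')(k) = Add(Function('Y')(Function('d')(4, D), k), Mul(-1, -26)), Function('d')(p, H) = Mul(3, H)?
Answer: Rational(103246, 5) ≈ 20649.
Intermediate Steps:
D = Rational(33, 5) (D = Add(7, Mul(-1, Add(Mul(-2, Pow(-5, -1)), Mul(0, Pow(2, -1))))) = Add(7, Mul(-1, Add(Mul(-2, Rational(-1, 5)), Mul(0, Rational(1, 2))))) = Add(7, Mul(-1, Add(Rational(2, 5), 0))) = Add(7, Mul(-1, Rational(2, 5))) = Add(7, Rational(-2, 5)) = Rational(33, 5) ≈ 6.6000)
Function('Y')(B, l) = Mul(2, l, Add(-1, B)) (Function('Y')(B, l) = Mul(Add(-1, B), Mul(2, l)) = Mul(2, l, Add(-1, B)))
Function('K')(k) = Add(26, Mul(Rational(188, 5), k)) (Function('K')(k) = Add(Mul(2, k, Add(-1, Mul(3, Rational(33, 5)))), Mul(-1, -26)) = Add(Mul(2, k, Add(-1, Rational(99, 5))), 26) = Add(Mul(2, k, Rational(94, 5)), 26) = Add(Mul(Rational(188, 5), k), 26) = Add(26, Mul(Rational(188, 5), k)))
Add(Function('K')(147), 15096) = Add(Add(26, Mul(Rational(188, 5), 147)), 15096) = Add(Add(26, Rational(27636, 5)), 15096) = Add(Rational(27766, 5), 15096) = Rational(103246, 5)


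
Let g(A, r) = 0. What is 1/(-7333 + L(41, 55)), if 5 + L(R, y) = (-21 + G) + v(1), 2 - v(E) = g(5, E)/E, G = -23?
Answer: -1/7380 ≈ -0.00013550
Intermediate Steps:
v(E) = 2 (v(E) = 2 - 0/E = 2 - 1*0 = 2 + 0 = 2)
L(R, y) = -47 (L(R, y) = -5 + ((-21 - 23) + 2) = -5 + (-44 + 2) = -5 - 42 = -47)
1/(-7333 + L(41, 55)) = 1/(-7333 - 47) = 1/(-7380) = -1/7380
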